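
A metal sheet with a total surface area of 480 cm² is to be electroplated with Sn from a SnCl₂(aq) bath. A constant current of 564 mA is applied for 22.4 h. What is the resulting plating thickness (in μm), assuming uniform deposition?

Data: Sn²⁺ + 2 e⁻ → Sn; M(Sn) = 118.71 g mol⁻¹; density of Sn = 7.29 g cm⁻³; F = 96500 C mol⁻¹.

79.9 μm

Q = I·t = 0.5640 × 80640 = 45480 C; n(e⁻) = 0.4713 mol.
n(Sn) = n(e⁻)/2 = 0.2357 mol, so m = 0.2357 × 118.71 = 27.97 g.
Volume = m/ρ = 27.97 / 7.29 = 3.837 cm³.
Thickness = V/A = 3.837 / 480 = 0.00799 cm = 79.9 μm.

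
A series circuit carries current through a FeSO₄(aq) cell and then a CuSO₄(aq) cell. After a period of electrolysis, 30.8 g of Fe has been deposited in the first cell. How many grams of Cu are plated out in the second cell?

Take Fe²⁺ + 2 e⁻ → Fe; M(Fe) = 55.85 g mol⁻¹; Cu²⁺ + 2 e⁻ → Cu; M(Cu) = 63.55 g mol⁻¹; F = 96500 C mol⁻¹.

n(Fe) = 30.8 / 55.85 = 0.5515 mol.
Since Fe²⁺ + 2 e⁻ → Fe, n(e⁻) passed = 2 × 0.5515 = 1.103 mol.
Cells in series carry the same charge, so the same 1.103 mol of electrons passes through cell 2.
Cu²⁺ + 2 e⁻ → Cu, so n(Cu) = 1.103 / 2 = 0.5515 mol.
m(Cu) = 0.5515 × 63.55 = 35.0 g.

35.0 g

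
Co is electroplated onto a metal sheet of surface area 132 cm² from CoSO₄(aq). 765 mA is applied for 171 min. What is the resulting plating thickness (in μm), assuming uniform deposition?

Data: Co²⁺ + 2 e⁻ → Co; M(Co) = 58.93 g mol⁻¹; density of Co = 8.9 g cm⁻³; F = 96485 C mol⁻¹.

20.4 μm

Q = I·t = 0.7650 × 10260 = 7849 C; n(e⁻) = 0.08135 mol.
n(Co) = n(e⁻)/2 = 0.04067 mol, so m = 0.04067 × 58.93 = 2.397 g.
Volume = m/ρ = 2.397 / 8.9 = 0.2693 cm³.
Thickness = V/A = 0.2693 / 132 = 0.00204 cm = 20.4 μm.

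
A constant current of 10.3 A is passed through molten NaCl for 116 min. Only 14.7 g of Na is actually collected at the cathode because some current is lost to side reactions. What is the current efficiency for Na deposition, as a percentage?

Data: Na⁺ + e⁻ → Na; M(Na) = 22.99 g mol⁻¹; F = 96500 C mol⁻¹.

Q = I·t = 10.30 × 6960.0 = 71690 C; n(e⁻) = 71690/96500 = 0.7429 mol.
Theoretical n(Na) = n(e⁻)/1 = 0.7429 mol, i.e. m_theo = 0.7429 × 22.99 = 17.08 g.
Efficiency = m_actual / m_theo = 14.7 / 17.08 = 86.1 %.

86.1 %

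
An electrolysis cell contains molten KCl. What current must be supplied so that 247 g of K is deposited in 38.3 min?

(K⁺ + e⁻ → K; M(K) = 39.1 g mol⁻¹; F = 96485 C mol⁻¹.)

n(K) = 247 / 39.1 = 6.317 mol.
n(e⁻) = 1 × 6.317 = 6.317 mol.
Q = n(e⁻)·F = 6.317 × 96485 = 609500 C.
I = Q/t = 609500 / 2298.0 s = 265 A.

265 A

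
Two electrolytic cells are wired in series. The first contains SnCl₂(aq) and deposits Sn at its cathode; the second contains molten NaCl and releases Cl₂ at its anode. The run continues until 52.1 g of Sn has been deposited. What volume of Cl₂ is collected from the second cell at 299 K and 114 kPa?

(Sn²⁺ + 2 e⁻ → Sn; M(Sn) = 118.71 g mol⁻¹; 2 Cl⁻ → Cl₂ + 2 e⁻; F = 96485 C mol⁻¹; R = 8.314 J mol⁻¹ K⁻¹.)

9.57 L

n(Sn) = 52.1 / 118.71 = 0.4389 mol, so n(e⁻) = 2 × 0.4389 = 0.8778 mol.
The cells are in series, so the same 0.8778 mol of electrons passes through the second cell.
2 Cl⁻ → Cl₂ + 2 e⁻ — 2 mol e⁻ per mol Cl₂, so n(Cl₂) = 0.8778/2 = 0.4389 mol.
V = nRT/P = (0.4389 × 8.314 × 299) / (114 × 10³) = 0.00957 m³ = 9.57 L.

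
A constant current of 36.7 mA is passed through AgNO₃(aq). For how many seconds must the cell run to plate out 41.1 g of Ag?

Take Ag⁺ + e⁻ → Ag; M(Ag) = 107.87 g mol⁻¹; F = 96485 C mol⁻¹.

n(Ag) = m/M = 41.1 / 107.87 = 0.3810 mol.
Each Ag atom requires 1 electron, so n(e⁻) = 1 × 0.3810 = 0.3810 mol.
Q = n(e⁻)·F = 0.3810 × 96485 = 36760 C.
t = Q/I = 36760 / 0.03670 A = 1002000 s.

1.00 × 10⁶ s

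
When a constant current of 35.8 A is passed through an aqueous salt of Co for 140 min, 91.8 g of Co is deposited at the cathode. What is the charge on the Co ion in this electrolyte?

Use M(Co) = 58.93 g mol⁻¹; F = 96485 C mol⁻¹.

Q = I·t = 35.80 A × 8400.0 s = 300700 C, so n(e⁻) = 300700/96485 = 3.117 mol.
n(Co) deposited = 91.8 / 58.93 = 1.558 mol.
Electrons per atom = n(e⁻)/n(Co) = 3.117 / 1.558 = 2.00 ≈ 2, so the ion is Co²⁺.

+2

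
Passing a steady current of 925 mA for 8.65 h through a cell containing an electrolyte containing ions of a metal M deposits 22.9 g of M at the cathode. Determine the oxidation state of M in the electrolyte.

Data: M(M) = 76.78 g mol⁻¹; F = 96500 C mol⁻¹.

+1

Q = I·t = 0.9250 A × 31140 s = 28800 C, so n(e⁻) = 28800/96500 = 0.2985 mol.
n(M) deposited = 22.9 / 76.78 = 0.2983 mol.
Electrons per atom = n(e⁻)/n(M) = 0.2985 / 0.2983 = 1.00 ≈ 1, so the ion is M⁺.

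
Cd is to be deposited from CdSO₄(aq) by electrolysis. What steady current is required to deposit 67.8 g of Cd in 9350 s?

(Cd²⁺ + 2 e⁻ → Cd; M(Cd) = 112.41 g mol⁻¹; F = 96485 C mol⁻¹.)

n(Cd) = 67.8 / 112.41 = 0.6031 mol.
n(e⁻) = 2 × 0.6031 = 1.206 mol.
Q = n(e⁻)·F = 1.206 × 96485 = 116400 C.
I = Q/t = 116400 / 9350.0 s = 12.4 A.

12.4 A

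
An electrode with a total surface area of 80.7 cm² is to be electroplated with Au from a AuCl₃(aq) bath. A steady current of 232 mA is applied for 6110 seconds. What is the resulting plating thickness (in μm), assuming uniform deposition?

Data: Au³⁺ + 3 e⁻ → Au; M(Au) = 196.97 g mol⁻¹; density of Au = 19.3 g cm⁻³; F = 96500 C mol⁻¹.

6.19 μm

Q = I·t = 0.2320 × 6110.0 = 1418 C; n(e⁻) = 0.01469 mol.
n(Au) = n(e⁻)/3 = 0.004896 mol, so m = 0.004896 × 196.97 = 0.9645 g.
Volume = m/ρ = 0.9645 / 19.3 = 0.04997 cm³.
Thickness = V/A = 0.04997 / 80.7 = 6.19 × 10⁻⁴ cm = 6.19 μm.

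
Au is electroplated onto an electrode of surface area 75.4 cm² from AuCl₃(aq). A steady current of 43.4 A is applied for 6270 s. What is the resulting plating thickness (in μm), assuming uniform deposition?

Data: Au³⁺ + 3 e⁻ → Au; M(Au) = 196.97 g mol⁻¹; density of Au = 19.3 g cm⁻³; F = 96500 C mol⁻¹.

Q = I·t = 43.40 × 6270.0 = 272100 C; n(e⁻) = 2.820 mol.
n(Au) = n(e⁻)/3 = 0.9400 mol, so m = 0.9400 × 196.97 = 185.1 g.
Volume = m/ρ = 185.1 / 19.3 = 9.593 cm³.
Thickness = V/A = 9.593 / 75.4 = 0.127 cm = 1270 μm.

1270 μm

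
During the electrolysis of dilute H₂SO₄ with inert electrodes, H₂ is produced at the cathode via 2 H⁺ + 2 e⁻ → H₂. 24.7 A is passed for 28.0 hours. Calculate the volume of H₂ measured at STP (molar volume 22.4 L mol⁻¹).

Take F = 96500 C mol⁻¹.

Q = I·t = 24.70 A × 100800 s = 2490000 C.
n(e⁻) = Q/F = 2490000 / 96500 = 25.80 mol.
2 electrons are transferred per H₂ molecule, so n(H₂) = 25.80 / 2 = 12.90 mol.
V = n × V_m = 12.90 × 22.4 = 289 L.

289 L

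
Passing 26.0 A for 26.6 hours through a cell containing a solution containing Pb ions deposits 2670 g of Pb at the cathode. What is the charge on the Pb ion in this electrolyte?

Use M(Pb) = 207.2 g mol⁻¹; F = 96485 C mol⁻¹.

Q = I·t = 26.00 A × 95760 s = 2490000 C, so n(e⁻) = 2490000/96485 = 25.80 mol.
n(Pb) deposited = 2670 / 207.2 = 12.89 mol.
Electrons per atom = n(e⁻)/n(Pb) = 25.80 / 12.89 = 2.00 ≈ 2, so the ion is Pb²⁺.

+2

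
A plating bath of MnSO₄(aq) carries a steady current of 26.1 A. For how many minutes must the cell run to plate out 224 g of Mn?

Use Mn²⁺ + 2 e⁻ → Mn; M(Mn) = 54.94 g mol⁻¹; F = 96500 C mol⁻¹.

n(Mn) = m/M = 224 / 54.94 = 4.077 mol.
Each Mn atom requires 2 electrons, so n(e⁻) = 2 × 4.077 = 8.154 mol.
Q = n(e⁻)·F = 8.154 × 96500 = 786900 C.
t = Q/I = 786900 / 26.10 A = 30150 s = 502 min.

502 min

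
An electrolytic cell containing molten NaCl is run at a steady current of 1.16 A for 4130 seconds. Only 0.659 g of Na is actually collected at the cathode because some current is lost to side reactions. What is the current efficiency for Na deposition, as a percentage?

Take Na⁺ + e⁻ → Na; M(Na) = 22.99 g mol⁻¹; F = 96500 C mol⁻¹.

57.7 %

Q = I·t = 1.160 × 4130.0 = 4791 C; n(e⁻) = 4791/96500 = 0.04965 mol.
Theoretical n(Na) = n(e⁻)/1 = 0.04965 mol, i.e. m_theo = 0.04965 × 22.99 = 1.141 g.
Efficiency = m_actual / m_theo = 0.659 / 1.141 = 57.7 %.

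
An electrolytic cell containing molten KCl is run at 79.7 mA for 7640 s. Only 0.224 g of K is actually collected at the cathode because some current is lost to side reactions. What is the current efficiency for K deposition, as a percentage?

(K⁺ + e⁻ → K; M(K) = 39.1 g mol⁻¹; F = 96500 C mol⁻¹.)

Q = I·t = 0.07970 × 7640.0 = 608.9 C; n(e⁻) = 608.9/96500 = 0.006310 mol.
Theoretical n(K) = n(e⁻)/1 = 0.006310 mol, i.e. m_theo = 0.006310 × 39.1 = 0.2467 g.
Efficiency = m_actual / m_theo = 0.224 / 0.2467 = 90.8 %.

90.8 %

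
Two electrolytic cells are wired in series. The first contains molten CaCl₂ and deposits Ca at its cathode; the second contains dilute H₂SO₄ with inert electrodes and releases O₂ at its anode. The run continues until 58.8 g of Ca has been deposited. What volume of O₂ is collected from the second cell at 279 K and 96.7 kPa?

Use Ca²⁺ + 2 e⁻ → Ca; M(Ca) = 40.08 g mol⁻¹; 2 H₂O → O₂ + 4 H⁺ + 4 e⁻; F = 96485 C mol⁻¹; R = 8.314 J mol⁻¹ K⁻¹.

17.6 L

n(Ca) = 58.8 / 40.08 = 1.467 mol, so n(e⁻) = 2 × 1.467 = 2.934 mol.
The cells are in series, so the same 2.934 mol of electrons passes through the second cell.
2 H₂O → O₂ + 4 H⁺ + 4 e⁻ — 4 mol e⁻ per mol O₂, so n(O₂) = 2.934/4 = 0.7335 mol.
V = nRT/P = (0.7335 × 8.314 × 279) / (96.7 × 10³) = 0.0176 m³ = 17.6 L.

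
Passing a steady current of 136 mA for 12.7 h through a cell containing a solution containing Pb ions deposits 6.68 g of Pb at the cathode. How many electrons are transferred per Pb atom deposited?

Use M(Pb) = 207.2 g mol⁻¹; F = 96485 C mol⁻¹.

2

Q = I·t = 0.1360 A × 45720 s = 6218 C, so n(e⁻) = 6218/96485 = 0.06444 mol.
n(Pb) deposited = 6.68 / 207.2 = 0.03224 mol.
Electrons per atom = n(e⁻)/n(Pb) = 0.06444 / 0.03224 = 2.00 ≈ 2, so the ion is Pb²⁺.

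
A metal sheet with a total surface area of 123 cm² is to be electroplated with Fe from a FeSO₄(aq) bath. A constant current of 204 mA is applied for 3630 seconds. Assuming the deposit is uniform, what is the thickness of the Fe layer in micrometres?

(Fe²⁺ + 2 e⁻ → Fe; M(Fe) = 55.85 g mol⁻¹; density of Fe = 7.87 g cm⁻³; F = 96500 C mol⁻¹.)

Q = I·t = 0.2040 × 3630.0 = 740.5 C; n(e⁻) = 0.007674 mol.
n(Fe) = n(e⁻)/2 = 0.003837 mol, so m = 0.003837 × 55.85 = 0.2143 g.
Volume = m/ρ = 0.2143 / 7.87 = 0.02723 cm³.
Thickness = V/A = 0.02723 / 123 = 2.21 × 10⁻⁴ cm = 2.21 μm.

2.21 μm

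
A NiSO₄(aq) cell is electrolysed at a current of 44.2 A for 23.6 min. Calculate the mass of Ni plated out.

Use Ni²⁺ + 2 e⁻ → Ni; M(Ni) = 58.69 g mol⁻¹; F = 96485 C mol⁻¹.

19.0 g

Q = I·t = 44.20 A × 1416.0 s = 62590 C.
n(e⁻) = Q/F = 62590 / 96485 = 0.6487 mol.
Ni²⁺ + 2 e⁻ → Ni, so n(Ni) = n(e⁻)/2 = 0.3243 mol.
m = n·M = 0.3243 × 58.69 = 19.0 g.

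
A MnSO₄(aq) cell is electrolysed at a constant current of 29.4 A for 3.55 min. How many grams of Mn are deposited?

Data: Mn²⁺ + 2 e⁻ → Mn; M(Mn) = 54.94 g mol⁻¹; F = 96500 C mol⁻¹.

1.78 g

Q = I·t = 29.40 A × 213.00 s = 6262 C.
n(e⁻) = Q/F = 6262 / 96500 = 0.06489 mol.
Mn²⁺ + 2 e⁻ → Mn, so n(Mn) = n(e⁻)/2 = 0.03245 mol.
m = n·M = 0.03245 × 54.94 = 1.78 g.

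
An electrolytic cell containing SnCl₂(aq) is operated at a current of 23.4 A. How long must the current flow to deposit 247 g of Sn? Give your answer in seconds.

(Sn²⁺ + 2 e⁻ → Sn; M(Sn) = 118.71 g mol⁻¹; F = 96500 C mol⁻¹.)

17200 s

n(Sn) = m/M = 247 / 118.71 = 2.081 mol.
Each Sn atom requires 2 electrons, so n(e⁻) = 2 × 2.081 = 4.161 mol.
Q = n(e⁻)·F = 4.161 × 96500 = 401600 C.
t = Q/I = 401600 / 23.40 A = 17160 s.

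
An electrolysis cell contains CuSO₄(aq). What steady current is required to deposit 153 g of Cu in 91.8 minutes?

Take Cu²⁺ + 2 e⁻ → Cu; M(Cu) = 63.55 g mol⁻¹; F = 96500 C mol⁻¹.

n(Cu) = 153 / 63.55 = 2.408 mol.
n(e⁻) = 2 × 2.408 = 4.815 mol.
Q = n(e⁻)·F = 4.815 × 96500 = 464700 C.
I = Q/t = 464700 / 5508.0 s = 84.4 A.

84.4 A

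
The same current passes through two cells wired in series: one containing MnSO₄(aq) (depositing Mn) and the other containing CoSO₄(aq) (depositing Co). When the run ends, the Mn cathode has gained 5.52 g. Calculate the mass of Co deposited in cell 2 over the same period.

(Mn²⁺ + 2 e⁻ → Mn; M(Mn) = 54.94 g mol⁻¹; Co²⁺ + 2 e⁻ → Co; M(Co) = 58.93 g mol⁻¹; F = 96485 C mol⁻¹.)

n(Mn) = 5.52 / 54.94 = 0.1005 mol.
Since Mn²⁺ + 2 e⁻ → Mn, n(e⁻) passed = 2 × 0.1005 = 0.2009 mol.
Cells in series carry the same charge, so the same 0.2009 mol of electrons passes through cell 2.
Co²⁺ + 2 e⁻ → Co, so n(Co) = 0.2009 / 2 = 0.1005 mol.
m(Co) = 0.1005 × 58.93 = 5.92 g.

5.92 g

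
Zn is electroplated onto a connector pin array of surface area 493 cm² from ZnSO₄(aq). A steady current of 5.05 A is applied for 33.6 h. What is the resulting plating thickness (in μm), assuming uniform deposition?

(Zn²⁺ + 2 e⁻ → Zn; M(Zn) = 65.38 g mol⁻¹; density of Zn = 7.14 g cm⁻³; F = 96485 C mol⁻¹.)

Q = I·t = 5.050 × 120960 = 610800 C; n(e⁻) = 6.331 mol.
n(Zn) = n(e⁻)/2 = 3.166 mol, so m = 3.166 × 65.38 = 207.0 g.
Volume = m/ρ = 207.0 / 7.14 = 28.99 cm³.
Thickness = V/A = 28.99 / 493 = 0.0588 cm = 588 μm.

588 μm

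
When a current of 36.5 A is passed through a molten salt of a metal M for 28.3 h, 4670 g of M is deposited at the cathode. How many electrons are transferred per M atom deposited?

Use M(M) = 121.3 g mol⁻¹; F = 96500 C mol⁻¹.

Q = I·t = 36.50 A × 101880 s = 3719000 C, so n(e⁻) = 3719000/96500 = 38.53 mol.
n(M) deposited = 4670 / 121.3 = 38.50 mol.
Electrons per atom = n(e⁻)/n(M) = 38.53 / 38.50 = 1.00 ≈ 1, so the ion is M⁺.

1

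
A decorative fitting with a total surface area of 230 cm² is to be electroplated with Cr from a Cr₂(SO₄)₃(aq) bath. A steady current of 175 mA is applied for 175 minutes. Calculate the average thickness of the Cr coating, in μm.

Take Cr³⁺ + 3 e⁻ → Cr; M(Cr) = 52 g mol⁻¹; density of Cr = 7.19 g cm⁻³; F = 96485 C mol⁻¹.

2.00 μm

Q = I·t = 0.1750 × 10500 = 1837 C; n(e⁻) = 0.01904 mol.
n(Cr) = n(e⁻)/3 = 0.006348 mol, so m = 0.006348 × 52 = 0.3301 g.
Volume = m/ρ = 0.3301 / 7.19 = 0.04591 cm³.
Thickness = V/A = 0.04591 / 230 = 2.00 × 10⁻⁴ cm = 2.00 μm.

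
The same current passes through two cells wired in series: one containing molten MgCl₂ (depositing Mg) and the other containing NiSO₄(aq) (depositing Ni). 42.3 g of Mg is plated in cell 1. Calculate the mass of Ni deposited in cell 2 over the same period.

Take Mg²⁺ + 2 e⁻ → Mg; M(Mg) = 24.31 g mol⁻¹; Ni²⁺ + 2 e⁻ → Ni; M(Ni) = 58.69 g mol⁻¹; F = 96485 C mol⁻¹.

102 g

n(Mg) = 42.3 / 24.31 = 1.740 mol.
Since Mg²⁺ + 2 e⁻ → Mg, n(e⁻) passed = 2 × 1.740 = 3.480 mol.
Cells in series carry the same charge, so the same 3.480 mol of electrons passes through cell 2.
Ni²⁺ + 2 e⁻ → Ni, so n(Ni) = 3.480 / 2 = 1.740 mol.
m(Ni) = 1.740 × 58.69 = 102 g.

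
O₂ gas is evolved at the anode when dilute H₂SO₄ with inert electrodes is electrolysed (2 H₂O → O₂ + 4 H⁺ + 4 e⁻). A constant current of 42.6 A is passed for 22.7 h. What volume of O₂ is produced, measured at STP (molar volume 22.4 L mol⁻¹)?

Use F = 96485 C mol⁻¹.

202 L

Q = I·t = 42.60 A × 81720 s = 3481000 C.
n(e⁻) = Q/F = 3481000 / 96485 = 36.08 mol.
4 electrons are transferred per O₂ molecule, so n(O₂) = 36.08 / 4 = 9.020 mol.
V = n × V_m = 9.020 × 22.4 = 202 L.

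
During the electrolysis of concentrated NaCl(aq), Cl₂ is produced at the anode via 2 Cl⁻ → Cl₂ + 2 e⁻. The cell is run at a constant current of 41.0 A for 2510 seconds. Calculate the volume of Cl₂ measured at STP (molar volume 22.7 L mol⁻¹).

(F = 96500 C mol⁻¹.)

Q = I·t = 41.00 A × 2510.0 s = 102900 C.
n(e⁻) = Q/F = 102900 / 96500 = 1.066 mol.
2 electrons are transferred per Cl₂ molecule, so n(Cl₂) = 1.066 / 2 = 0.5332 mol.
V = n × V_m = 0.5332 × 22.7 = 12.1 L.

12.1 L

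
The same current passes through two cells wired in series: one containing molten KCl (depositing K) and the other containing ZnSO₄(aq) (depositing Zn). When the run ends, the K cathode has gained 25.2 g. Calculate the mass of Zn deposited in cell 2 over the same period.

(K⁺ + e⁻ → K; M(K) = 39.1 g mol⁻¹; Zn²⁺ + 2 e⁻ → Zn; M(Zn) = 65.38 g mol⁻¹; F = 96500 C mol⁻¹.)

n(K) = 25.2 / 39.1 = 0.6445 mol.
Since K⁺ + e⁻ → K, n(e⁻) passed = 1 × 0.6445 = 0.6445 mol.
Cells in series carry the same charge, so the same 0.6445 mol of electrons passes through cell 2.
Zn²⁺ + 2 e⁻ → Zn, so n(Zn) = 0.6445 / 2 = 0.3223 mol.
m(Zn) = 0.3223 × 65.38 = 21.1 g.

21.1 g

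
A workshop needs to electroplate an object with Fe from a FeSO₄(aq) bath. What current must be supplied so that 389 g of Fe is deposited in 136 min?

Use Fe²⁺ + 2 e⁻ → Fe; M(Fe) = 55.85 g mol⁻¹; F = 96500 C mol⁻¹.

n(Fe) = 389 / 55.85 = 6.965 mol.
n(e⁻) = 2 × 6.965 = 13.93 mol.
Q = n(e⁻)·F = 13.93 × 96500 = 1344000 C.
I = Q/t = 1344000 / 8160.0 s = 165 A.

165 A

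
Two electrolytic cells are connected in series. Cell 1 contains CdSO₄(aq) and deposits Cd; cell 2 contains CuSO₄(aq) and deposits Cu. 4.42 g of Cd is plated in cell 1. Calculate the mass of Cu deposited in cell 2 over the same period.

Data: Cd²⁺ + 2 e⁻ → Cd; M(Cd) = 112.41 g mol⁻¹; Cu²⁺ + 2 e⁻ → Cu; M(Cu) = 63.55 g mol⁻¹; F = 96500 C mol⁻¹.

n(Cd) = 4.42 / 112.41 = 0.03932 mol.
Since Cd²⁺ + 2 e⁻ → Cd, n(e⁻) passed = 2 × 0.03932 = 0.07864 mol.
Cells in series carry the same charge, so the same 0.07864 mol of electrons passes through cell 2.
Cu²⁺ + 2 e⁻ → Cu, so n(Cu) = 0.07864 / 2 = 0.03932 mol.
m(Cu) = 0.03932 × 63.55 = 2.50 g.

2.50 g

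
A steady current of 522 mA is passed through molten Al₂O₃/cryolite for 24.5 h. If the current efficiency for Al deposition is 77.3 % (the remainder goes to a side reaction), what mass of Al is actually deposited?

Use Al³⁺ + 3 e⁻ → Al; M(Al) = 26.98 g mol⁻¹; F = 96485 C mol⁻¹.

Q = I·t = 0.5220 × 88200 = 46040 C.
n(e⁻) = 46040/96485 = 0.4772 mol; theoretically n(Al) = 0.4772/3 = 0.1591 mol, m_theo = 4.291 g.
At 77.3 % efficiency, m_actual = 0.773 × 4.291 = 3.32 g.

3.32 g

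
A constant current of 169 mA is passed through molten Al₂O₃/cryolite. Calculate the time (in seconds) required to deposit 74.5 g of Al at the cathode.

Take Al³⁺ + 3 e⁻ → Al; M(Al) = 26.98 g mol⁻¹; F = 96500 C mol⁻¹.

4.73 × 10⁶ s

n(Al) = m/M = 74.5 / 26.98 = 2.761 mol.
Each Al atom requires 3 electrons, so n(e⁻) = 3 × 2.761 = 8.284 mol.
Q = n(e⁻)·F = 8.284 × 96500 = 799400 C.
t = Q/I = 799400 / 0.1690 A = 4730000 s.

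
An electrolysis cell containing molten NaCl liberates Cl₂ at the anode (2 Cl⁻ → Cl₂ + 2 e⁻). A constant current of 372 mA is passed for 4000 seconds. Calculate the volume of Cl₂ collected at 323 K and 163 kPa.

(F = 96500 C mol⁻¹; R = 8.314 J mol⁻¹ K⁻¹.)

Q = I·t = 0.3720 A × 4000.0 s = 1488 C.
n(e⁻) = Q/F = 1488 / 96500 = 0.01542 mol.
2 electrons are transferred per Cl₂ molecule, so n(Cl₂) = 0.01542 / 2 = 0.007710 mol.
V = nRT/P = (0.007710 × 8.314 × 323) / (163 × 10³ Pa) = 1.27 × 10⁻⁴ m³ = 0.127 L.

0.127 L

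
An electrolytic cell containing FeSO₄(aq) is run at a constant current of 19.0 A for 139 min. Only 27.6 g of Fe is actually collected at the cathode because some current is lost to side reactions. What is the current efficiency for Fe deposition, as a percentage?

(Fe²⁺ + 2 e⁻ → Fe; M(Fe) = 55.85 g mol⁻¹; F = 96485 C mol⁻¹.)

60.2 %

Q = I·t = 19.00 × 8340.0 = 158500 C; n(e⁻) = 158500/96485 = 1.642 mol.
Theoretical n(Fe) = n(e⁻)/2 = 0.8212 mol, i.e. m_theo = 0.8212 × 55.85 = 45.86 g.
Efficiency = m_actual / m_theo = 27.6 / 45.86 = 60.2 %.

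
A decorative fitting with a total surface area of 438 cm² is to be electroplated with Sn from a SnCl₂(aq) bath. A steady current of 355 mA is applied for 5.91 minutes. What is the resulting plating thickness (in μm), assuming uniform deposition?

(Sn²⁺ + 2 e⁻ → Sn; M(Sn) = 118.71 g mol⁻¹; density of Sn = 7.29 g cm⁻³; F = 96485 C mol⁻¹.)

0.243 μm

Q = I·t = 0.3550 × 354.60 = 125.9 C; n(e⁻) = 0.001305 mol.
n(Sn) = n(e⁻)/2 = 0.0006523 mol, so m = 0.0006523 × 118.71 = 0.07744 g.
Volume = m/ρ = 0.07744 / 7.29 = 0.01062 cm³.
Thickness = V/A = 0.01062 / 438 = 2.43 × 10⁻⁵ cm = 0.243 μm.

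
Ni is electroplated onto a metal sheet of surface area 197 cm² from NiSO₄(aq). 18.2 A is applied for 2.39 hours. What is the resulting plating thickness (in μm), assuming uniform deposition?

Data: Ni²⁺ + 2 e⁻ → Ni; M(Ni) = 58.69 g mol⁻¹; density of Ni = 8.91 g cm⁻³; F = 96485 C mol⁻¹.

Q = I·t = 18.20 × 8604.0 = 156600 C; n(e⁻) = 1.623 mol.
n(Ni) = n(e⁻)/2 = 0.8115 mol, so m = 0.8115 × 58.69 = 47.63 g.
Volume = m/ρ = 47.63 / 8.91 = 5.345 cm³.
Thickness = V/A = 5.345 / 197 = 0.0271 cm = 271 μm.

271 μm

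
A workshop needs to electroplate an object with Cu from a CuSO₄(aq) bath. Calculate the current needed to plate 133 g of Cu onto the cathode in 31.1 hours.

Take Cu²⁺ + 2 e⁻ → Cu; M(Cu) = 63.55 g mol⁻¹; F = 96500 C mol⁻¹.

3.61 A

n(Cu) = 133 / 63.55 = 2.093 mol.
n(e⁻) = 2 × 2.093 = 4.186 mol.
Q = n(e⁻)·F = 4.186 × 96500 = 403900 C.
I = Q/t = 403900 / 111960 s = 3.61 A.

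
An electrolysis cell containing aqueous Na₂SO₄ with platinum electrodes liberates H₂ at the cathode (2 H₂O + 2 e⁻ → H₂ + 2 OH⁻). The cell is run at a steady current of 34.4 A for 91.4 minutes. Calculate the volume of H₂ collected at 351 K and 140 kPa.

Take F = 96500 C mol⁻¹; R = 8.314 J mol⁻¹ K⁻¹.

20.4 L

Q = I·t = 34.40 A × 5484.0 s = 188600 C.
n(e⁻) = Q/F = 188600 / 96500 = 1.955 mol.
2 electrons are transferred per H₂ molecule, so n(H₂) = 1.955 / 2 = 0.9775 mol.
V = nRT/P = (0.9775 × 8.314 × 351) / (140 × 10³ Pa) = 0.0204 m³ = 20.4 L.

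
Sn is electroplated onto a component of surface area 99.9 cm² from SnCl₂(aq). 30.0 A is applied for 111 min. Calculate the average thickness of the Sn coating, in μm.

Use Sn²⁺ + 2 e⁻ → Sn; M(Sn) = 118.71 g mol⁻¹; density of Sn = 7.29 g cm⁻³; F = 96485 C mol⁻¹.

1690 μm

Q = I·t = 30.00 × 6660.0 = 199800 C; n(e⁻) = 2.071 mol.
n(Sn) = n(e⁻)/2 = 1.035 mol, so m = 1.035 × 118.71 = 122.9 g.
Volume = m/ρ = 122.9 / 7.29 = 16.86 cm³.
Thickness = V/A = 16.86 / 99.9 = 0.169 cm = 1690 μm.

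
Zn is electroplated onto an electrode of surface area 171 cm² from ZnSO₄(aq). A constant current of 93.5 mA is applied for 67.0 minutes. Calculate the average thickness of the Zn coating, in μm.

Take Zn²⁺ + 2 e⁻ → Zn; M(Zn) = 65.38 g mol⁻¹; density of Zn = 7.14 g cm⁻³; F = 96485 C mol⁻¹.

Q = I·t = 0.09350 × 4020.0 = 375.9 C; n(e⁻) = 0.003896 mol.
n(Zn) = n(e⁻)/2 = 0.001948 mol, so m = 0.001948 × 65.38 = 0.1273 g.
Volume = m/ρ = 0.1273 / 7.14 = 0.01784 cm³.
Thickness = V/A = 0.01784 / 171 = 1.04 × 10⁻⁴ cm = 1.04 μm.

1.04 μm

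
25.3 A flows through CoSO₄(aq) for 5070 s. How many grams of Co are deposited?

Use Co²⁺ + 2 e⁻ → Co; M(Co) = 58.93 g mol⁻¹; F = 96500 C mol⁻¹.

39.2 g

Q = I·t = 25.30 A × 5070.0 s = 128300 C.
n(e⁻) = Q/F = 128300 / 96500 = 1.329 mol.
Co²⁺ + 2 e⁻ → Co, so n(Co) = n(e⁻)/2 = 0.6646 mol.
m = n·M = 0.6646 × 58.93 = 39.2 g.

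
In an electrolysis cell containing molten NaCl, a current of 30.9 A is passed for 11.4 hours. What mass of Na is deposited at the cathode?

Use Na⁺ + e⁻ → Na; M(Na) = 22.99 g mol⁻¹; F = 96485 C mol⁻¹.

Q = I·t = 30.90 A × 41040 s = 1268000 C.
n(e⁻) = Q/F = 1268000 / 96485 = 13.14 mol.
Na⁺ + e⁻ → Na, so n(Na) = n(e⁻)/1 = 13.14 mol.
m = n·M = 13.14 × 22.99 = 302 g.

302 g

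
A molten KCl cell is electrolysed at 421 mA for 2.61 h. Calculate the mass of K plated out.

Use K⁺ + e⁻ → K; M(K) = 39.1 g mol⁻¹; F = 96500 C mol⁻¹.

Q = I·t = 0.4210 A × 9396.0 s = 3956 C.
n(e⁻) = Q/F = 3956 / 96500 = 0.04099 mol.
K⁺ + e⁻ → K, so n(K) = n(e⁻)/1 = 0.04099 mol.
m = n·M = 0.04099 × 39.1 = 1.60 g.

1.60 g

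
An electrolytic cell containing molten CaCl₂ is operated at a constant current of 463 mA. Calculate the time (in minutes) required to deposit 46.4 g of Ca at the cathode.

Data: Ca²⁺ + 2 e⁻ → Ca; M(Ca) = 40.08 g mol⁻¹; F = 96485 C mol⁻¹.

n(Ca) = m/M = 46.4 / 40.08 = 1.158 mol.
Each Ca atom requires 2 electrons, so n(e⁻) = 2 × 1.158 = 2.315 mol.
Q = n(e⁻)·F = 2.315 × 96485 = 223400 C.
t = Q/I = 223400 / 0.4630 A = 482500 s = 8040 min.

8040 min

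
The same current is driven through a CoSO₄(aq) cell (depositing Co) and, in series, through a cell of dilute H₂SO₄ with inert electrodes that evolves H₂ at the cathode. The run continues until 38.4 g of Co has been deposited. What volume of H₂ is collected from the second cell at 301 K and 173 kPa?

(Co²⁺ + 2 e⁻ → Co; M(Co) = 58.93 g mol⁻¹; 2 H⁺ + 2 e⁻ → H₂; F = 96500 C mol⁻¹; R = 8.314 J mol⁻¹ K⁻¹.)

n(Co) = 38.4 / 58.93 = 0.6516 mol, so n(e⁻) = 2 × 0.6516 = 1.303 mol.
The cells are in series, so the same 1.303 mol of electrons passes through the second cell.
2 H⁺ + 2 e⁻ → H₂ — 2 mol e⁻ per mol H₂, so n(H₂) = 1.303/2 = 0.6516 mol.
V = nRT/P = (0.6516 × 8.314 × 301) / (173 × 10³) = 0.00943 m³ = 9.43 L.

9.43 L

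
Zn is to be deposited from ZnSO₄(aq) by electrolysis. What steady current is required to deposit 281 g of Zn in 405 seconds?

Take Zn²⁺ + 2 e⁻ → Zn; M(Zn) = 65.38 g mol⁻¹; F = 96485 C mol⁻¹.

n(Zn) = 281 / 65.38 = 4.298 mol.
n(e⁻) = 2 × 4.298 = 8.596 mol.
Q = n(e⁻)·F = 8.596 × 96485 = 829400 C.
I = Q/t = 829400 / 405.00 s = 2050 A.

2050 A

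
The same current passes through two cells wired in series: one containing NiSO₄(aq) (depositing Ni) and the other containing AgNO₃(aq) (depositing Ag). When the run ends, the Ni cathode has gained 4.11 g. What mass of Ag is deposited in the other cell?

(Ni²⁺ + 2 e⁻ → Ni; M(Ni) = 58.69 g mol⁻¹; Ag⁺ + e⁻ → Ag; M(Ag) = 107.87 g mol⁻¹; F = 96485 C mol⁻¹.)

15.1 g

n(Ni) = 4.11 / 58.69 = 0.07003 mol.
Since Ni²⁺ + 2 e⁻ → Ni, n(e⁻) passed = 2 × 0.07003 = 0.1401 mol.
Cells in series carry the same charge, so the same 0.1401 mol of electrons passes through cell 2.
Ag⁺ + e⁻ → Ag, so n(Ag) = 0.1401 / 1 = 0.1401 mol.
m(Ag) = 0.1401 × 107.87 = 15.1 g.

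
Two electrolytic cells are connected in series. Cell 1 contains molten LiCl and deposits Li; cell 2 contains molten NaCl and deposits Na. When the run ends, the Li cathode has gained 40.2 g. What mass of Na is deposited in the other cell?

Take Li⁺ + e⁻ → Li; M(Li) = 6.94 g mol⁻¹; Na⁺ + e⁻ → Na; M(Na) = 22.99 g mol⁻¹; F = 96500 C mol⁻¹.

n(Li) = 40.2 / 6.94 = 5.793 mol.
Since Li⁺ + e⁻ → Li, n(e⁻) passed = 1 × 5.793 = 5.793 mol.
Cells in series carry the same charge, so the same 5.793 mol of electrons passes through cell 2.
Na⁺ + e⁻ → Na, so n(Na) = 5.793 / 1 = 5.793 mol.
m(Na) = 5.793 × 22.99 = 133 g.

133 g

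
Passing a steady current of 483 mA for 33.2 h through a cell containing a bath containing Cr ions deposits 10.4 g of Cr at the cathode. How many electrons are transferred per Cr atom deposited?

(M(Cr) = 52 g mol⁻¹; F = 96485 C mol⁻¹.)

3

Q = I·t = 0.4830 A × 119520 s = 57730 C, so n(e⁻) = 57730/96485 = 0.5983 mol.
n(Cr) deposited = 10.4 / 52 = 0.2000 mol.
Electrons per atom = n(e⁻)/n(Cr) = 0.5983 / 0.2000 = 2.99 ≈ 3, so the ion is Cr³⁺.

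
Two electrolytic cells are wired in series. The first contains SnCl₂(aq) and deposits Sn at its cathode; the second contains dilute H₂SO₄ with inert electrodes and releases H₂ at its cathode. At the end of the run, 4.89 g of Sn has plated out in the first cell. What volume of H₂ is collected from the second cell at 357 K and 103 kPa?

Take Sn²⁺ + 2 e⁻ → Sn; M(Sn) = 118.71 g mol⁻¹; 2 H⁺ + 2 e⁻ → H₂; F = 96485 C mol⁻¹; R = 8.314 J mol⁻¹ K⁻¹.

n(Sn) = 4.89 / 118.71 = 0.04119 mol, so n(e⁻) = 2 × 0.04119 = 0.08239 mol.
The cells are in series, so the same 0.08239 mol of electrons passes through the second cell.
2 H⁺ + 2 e⁻ → H₂ — 2 mol e⁻ per mol H₂, so n(H₂) = 0.08239/2 = 0.04119 mol.
V = nRT/P = (0.04119 × 8.314 × 357) / (103 × 10³) = 0.00119 m³ = 1.19 L.

1.19 L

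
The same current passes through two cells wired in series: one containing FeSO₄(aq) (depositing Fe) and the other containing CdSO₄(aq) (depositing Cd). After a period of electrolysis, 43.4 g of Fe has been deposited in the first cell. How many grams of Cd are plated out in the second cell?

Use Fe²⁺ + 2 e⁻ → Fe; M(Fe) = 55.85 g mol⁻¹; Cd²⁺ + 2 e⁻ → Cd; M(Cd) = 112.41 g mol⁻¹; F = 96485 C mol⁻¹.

87.4 g

n(Fe) = 43.4 / 55.85 = 0.7771 mol.
Since Fe²⁺ + 2 e⁻ → Fe, n(e⁻) passed = 2 × 0.7771 = 1.554 mol.
Cells in series carry the same charge, so the same 1.554 mol of electrons passes through cell 2.
Cd²⁺ + 2 e⁻ → Cd, so n(Cd) = 1.554 / 2 = 0.7771 mol.
m(Cd) = 0.7771 × 112.41 = 87.4 g.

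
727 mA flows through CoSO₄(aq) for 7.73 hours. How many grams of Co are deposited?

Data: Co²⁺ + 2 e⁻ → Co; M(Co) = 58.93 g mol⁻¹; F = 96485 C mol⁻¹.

Q = I·t = 0.7270 A × 27828 s = 20230 C.
n(e⁻) = Q/F = 20230 / 96485 = 0.2097 mol.
Co²⁺ + 2 e⁻ → Co, so n(Co) = n(e⁻)/2 = 0.1048 mol.
m = n·M = 0.1048 × 58.93 = 6.18 g.

6.18 g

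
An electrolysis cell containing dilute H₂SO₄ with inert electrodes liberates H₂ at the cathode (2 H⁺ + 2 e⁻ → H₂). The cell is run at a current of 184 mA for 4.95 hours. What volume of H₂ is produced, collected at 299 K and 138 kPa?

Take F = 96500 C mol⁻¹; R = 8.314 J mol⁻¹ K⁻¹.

Q = I·t = 0.1840 A × 17820 s = 3279 C.
n(e⁻) = Q/F = 3279 / 96500 = 0.03398 mol.
2 electrons are transferred per H₂ molecule, so n(H₂) = 0.03398 / 2 = 0.01699 mol.
V = nRT/P = (0.01699 × 8.314 × 299) / (138 × 10³ Pa) = 3.06 × 10⁻⁴ m³ = 0.306 L.

0.306 L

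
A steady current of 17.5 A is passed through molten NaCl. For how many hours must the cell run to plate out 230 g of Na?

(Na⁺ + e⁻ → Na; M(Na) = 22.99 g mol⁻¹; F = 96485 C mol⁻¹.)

15.3 h

n(Na) = m/M = 230 / 22.99 = 10.00 mol.
Each Na atom requires 1 electron, so n(e⁻) = 1 × 10.00 = 10.00 mol.
Q = n(e⁻)·F = 10.00 × 96485 = 965300 C.
t = Q/I = 965300 / 17.50 A = 55160 s = 15.3 h.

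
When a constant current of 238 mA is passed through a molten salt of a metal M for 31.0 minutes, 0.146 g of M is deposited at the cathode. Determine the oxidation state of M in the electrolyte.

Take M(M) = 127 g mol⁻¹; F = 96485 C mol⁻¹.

+4

Q = I·t = 0.2380 A × 1860.0 s = 442.7 C, so n(e⁻) = 442.7/96485 = 0.004588 mol.
n(M) deposited = 0.146 / 127 = 0.001150 mol.
Electrons per atom = n(e⁻)/n(M) = 0.004588 / 0.001150 = 3.99 ≈ 4, so the ion is M⁴⁺.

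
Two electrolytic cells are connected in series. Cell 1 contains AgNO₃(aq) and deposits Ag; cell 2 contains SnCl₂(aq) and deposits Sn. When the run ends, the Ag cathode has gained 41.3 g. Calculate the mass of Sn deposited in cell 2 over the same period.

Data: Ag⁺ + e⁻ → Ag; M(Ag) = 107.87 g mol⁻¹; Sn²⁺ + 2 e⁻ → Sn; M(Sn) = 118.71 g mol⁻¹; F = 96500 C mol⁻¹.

n(Ag) = 41.3 / 107.87 = 0.3829 mol.
Since Ag⁺ + e⁻ → Ag, n(e⁻) passed = 1 × 0.3829 = 0.3829 mol.
Cells in series carry the same charge, so the same 0.3829 mol of electrons passes through cell 2.
Sn²⁺ + 2 e⁻ → Sn, so n(Sn) = 0.3829 / 2 = 0.1914 mol.
m(Sn) = 0.1914 × 118.71 = 22.7 g.

22.7 g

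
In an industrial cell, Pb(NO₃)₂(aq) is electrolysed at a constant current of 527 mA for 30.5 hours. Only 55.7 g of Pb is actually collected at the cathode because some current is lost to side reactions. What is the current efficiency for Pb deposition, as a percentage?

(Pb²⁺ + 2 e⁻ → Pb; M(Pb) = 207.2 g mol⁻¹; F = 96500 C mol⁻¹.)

Q = I·t = 0.5270 × 109800 = 57860 C; n(e⁻) = 57860/96500 = 0.5996 mol.
Theoretical n(Pb) = n(e⁻)/2 = 0.2998 mol, i.e. m_theo = 0.2998 × 207.2 = 62.12 g.
Efficiency = m_actual / m_theo = 55.7 / 62.12 = 89.7 %.

89.7 %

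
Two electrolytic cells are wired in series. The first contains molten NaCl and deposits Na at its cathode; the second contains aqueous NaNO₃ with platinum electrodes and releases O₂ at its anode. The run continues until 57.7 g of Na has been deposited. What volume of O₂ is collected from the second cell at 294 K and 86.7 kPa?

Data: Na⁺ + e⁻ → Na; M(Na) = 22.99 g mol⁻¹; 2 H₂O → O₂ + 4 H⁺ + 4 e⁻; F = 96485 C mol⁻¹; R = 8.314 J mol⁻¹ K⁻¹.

n(Na) = 57.7 / 22.99 = 2.510 mol, so n(e⁻) = 1 × 2.510 = 2.510 mol.
The cells are in series, so the same 2.510 mol of electrons passes through the second cell.
2 H₂O → O₂ + 4 H⁺ + 4 e⁻ — 4 mol e⁻ per mol O₂, so n(O₂) = 2.510/4 = 0.6274 mol.
V = nRT/P = (0.6274 × 8.314 × 294) / (86.7 × 10³) = 0.0177 m³ = 17.7 L.

17.7 L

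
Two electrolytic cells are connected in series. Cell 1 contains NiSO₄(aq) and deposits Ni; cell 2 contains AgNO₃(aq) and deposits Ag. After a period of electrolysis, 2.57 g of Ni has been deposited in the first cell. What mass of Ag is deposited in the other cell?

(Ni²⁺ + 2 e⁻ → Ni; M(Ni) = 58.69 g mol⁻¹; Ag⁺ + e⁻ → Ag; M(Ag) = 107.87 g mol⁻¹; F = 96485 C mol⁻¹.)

9.45 g

n(Ni) = 2.57 / 58.69 = 0.04379 mol.
Since Ni²⁺ + 2 e⁻ → Ni, n(e⁻) passed = 2 × 0.04379 = 0.08758 mol.
Cells in series carry the same charge, so the same 0.08758 mol of electrons passes through cell 2.
Ag⁺ + e⁻ → Ag, so n(Ag) = 0.08758 / 1 = 0.08758 mol.
m(Ag) = 0.08758 × 107.87 = 9.45 g.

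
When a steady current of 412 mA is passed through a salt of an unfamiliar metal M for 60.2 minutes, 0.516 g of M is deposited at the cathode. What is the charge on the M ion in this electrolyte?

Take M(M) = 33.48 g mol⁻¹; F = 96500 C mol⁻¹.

Q = I·t = 0.4120 A × 3612.0 s = 1488 C, so n(e⁻) = 1488/96500 = 0.01542 mol.
n(M) deposited = 0.516 / 33.48 = 0.01541 mol.
Electrons per atom = n(e⁻)/n(M) = 0.01542 / 0.01541 = 1.00 ≈ 1, so the ion is M⁺.

+1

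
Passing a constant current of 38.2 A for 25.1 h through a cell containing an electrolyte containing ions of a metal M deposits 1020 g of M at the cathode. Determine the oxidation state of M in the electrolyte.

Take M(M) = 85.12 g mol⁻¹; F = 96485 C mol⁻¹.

Q = I·t = 38.20 A × 90360 s = 3452000 C, so n(e⁻) = 3452000/96485 = 35.78 mol.
n(M) deposited = 1020 / 85.12 = 11.98 mol.
Electrons per atom = n(e⁻)/n(M) = 35.78 / 11.98 = 2.99 ≈ 3, so the ion is M³⁺.

+3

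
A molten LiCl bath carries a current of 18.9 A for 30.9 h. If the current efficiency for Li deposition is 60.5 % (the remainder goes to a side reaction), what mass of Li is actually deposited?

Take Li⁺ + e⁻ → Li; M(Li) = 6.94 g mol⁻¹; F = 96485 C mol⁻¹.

91.5 g

Q = I·t = 18.90 × 111240 = 2102000 C.
n(e⁻) = 2102000/96485 = 21.79 mol; theoretically n(Li) = 21.79/1 = 21.79 mol, m_theo = 151.2 g.
At 60.5 % efficiency, m_actual = 0.605 × 151.2 = 91.5 g.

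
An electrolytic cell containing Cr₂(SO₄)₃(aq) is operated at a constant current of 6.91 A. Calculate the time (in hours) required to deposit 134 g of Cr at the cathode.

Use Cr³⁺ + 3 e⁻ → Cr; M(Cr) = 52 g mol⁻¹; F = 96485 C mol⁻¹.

n(Cr) = m/M = 134 / 52 = 2.577 mol.
Each Cr atom requires 3 electrons, so n(e⁻) = 3 × 2.577 = 7.731 mol.
Q = n(e⁻)·F = 7.731 × 96485 = 745900 C.
t = Q/I = 745900 / 6.910 A = 107900 s = 30.0 h.

30.0 h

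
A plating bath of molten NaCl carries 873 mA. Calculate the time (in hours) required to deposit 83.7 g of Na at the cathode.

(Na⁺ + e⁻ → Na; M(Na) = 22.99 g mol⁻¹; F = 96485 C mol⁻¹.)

112 h

n(Na) = m/M = 83.7 / 22.99 = 3.641 mol.
Each Na atom requires 1 electron, so n(e⁻) = 1 × 3.641 = 3.641 mol.
Q = n(e⁻)·F = 3.641 × 96485 = 351300 C.
t = Q/I = 351300 / 0.8730 A = 402400 s = 112 h.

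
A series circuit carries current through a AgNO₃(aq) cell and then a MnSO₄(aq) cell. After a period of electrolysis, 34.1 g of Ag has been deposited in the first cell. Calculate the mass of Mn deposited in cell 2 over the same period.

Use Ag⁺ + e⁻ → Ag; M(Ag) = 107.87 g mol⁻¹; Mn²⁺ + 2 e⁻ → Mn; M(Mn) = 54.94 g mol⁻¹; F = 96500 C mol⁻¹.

8.68 g

n(Ag) = 34.1 / 107.87 = 0.3161 mol.
Since Ag⁺ + e⁻ → Ag, n(e⁻) passed = 1 × 0.3161 = 0.3161 mol.
Cells in series carry the same charge, so the same 0.3161 mol of electrons passes through cell 2.
Mn²⁺ + 2 e⁻ → Mn, so n(Mn) = 0.3161 / 2 = 0.1581 mol.
m(Mn) = 0.1581 × 54.94 = 8.68 g.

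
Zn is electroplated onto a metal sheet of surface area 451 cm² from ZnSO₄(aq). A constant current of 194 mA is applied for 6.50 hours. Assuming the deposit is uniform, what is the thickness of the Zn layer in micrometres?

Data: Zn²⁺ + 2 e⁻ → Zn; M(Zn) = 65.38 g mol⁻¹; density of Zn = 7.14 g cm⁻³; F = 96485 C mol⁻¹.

Q = I·t = 0.1940 × 23400 = 4540 C; n(e⁻) = 0.04705 mol.
n(Zn) = n(e⁻)/2 = 0.02352 mol, so m = 0.02352 × 65.38 = 1.538 g.
Volume = m/ρ = 1.538 / 7.14 = 0.2154 cm³.
Thickness = V/A = 0.2154 / 451 = 4.78 × 10⁻⁴ cm = 4.78 μm.

4.78 μm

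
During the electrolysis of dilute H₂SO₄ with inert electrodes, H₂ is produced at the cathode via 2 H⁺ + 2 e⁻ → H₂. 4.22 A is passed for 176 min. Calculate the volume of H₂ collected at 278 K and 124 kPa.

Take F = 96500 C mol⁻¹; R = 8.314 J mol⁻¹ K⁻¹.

Q = I·t = 4.220 A × 10560 s = 44560 C.
n(e⁻) = Q/F = 44560 / 96500 = 0.4618 mol.
2 electrons are transferred per H₂ molecule, so n(H₂) = 0.4618 / 2 = 0.2309 mol.
V = nRT/P = (0.2309 × 8.314 × 278) / (124 × 10³ Pa) = 0.00430 m³ = 4.30 L.

4.30 L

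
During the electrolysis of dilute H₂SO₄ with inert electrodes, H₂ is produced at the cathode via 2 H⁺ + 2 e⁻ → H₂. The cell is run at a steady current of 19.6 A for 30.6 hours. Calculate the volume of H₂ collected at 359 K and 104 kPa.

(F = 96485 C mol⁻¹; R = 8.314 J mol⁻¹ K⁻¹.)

Q = I·t = 19.60 A × 110160 s = 2159000 C.
n(e⁻) = Q/F = 2159000 / 96485 = 22.38 mol.
2 electrons are transferred per H₂ molecule, so n(H₂) = 22.38 / 2 = 11.19 mol.
V = nRT/P = (11.19 × 8.314 × 359) / (104 × 10³ Pa) = 0.321 m³ = 321 L.

321 L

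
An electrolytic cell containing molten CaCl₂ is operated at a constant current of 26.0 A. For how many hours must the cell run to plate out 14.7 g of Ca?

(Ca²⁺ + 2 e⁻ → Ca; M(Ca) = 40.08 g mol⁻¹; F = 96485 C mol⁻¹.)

0.756 h

n(Ca) = m/M = 14.7 / 40.08 = 0.3668 mol.
Each Ca atom requires 2 electrons, so n(e⁻) = 2 × 0.3668 = 0.7335 mol.
Q = n(e⁻)·F = 0.7335 × 96485 = 70770 C.
t = Q/I = 70770 / 26.00 A = 2722 s = 0.756 h.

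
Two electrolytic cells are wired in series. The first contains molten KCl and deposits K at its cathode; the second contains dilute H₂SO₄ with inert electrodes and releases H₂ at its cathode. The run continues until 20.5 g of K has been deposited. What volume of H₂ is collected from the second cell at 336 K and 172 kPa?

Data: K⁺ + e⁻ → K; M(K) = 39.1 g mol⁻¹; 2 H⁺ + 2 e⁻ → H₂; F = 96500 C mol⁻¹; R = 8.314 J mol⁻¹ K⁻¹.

n(K) = 20.5 / 39.1 = 0.5243 mol, so n(e⁻) = 1 × 0.5243 = 0.5243 mol.
The cells are in series, so the same 0.5243 mol of electrons passes through the second cell.
2 H⁺ + 2 e⁻ → H₂ — 2 mol e⁻ per mol H₂, so n(H₂) = 0.5243/2 = 0.2621 mol.
V = nRT/P = (0.2621 × 8.314 × 336) / (172 × 10³) = 0.00426 m³ = 4.26 L.

4.26 L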